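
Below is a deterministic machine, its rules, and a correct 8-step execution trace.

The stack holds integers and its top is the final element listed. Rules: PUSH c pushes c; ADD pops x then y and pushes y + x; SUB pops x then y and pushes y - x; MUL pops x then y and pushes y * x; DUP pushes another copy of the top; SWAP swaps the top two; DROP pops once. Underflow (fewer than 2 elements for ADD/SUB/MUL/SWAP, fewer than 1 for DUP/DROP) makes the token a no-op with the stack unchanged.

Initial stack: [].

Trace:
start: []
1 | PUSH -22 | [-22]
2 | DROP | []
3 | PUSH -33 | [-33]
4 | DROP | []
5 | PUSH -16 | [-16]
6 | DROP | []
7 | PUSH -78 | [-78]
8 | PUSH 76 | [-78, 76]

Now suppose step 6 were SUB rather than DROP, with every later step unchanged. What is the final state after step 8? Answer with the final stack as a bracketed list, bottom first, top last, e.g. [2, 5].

[-16, -78, 76]

(re-executing from step 6 with the substitution; state before step 6: [-16])
6 | SUB | [-16]
7 | PUSH -78 | [-16, -78]
8 | PUSH 76 | [-16, -78, 76]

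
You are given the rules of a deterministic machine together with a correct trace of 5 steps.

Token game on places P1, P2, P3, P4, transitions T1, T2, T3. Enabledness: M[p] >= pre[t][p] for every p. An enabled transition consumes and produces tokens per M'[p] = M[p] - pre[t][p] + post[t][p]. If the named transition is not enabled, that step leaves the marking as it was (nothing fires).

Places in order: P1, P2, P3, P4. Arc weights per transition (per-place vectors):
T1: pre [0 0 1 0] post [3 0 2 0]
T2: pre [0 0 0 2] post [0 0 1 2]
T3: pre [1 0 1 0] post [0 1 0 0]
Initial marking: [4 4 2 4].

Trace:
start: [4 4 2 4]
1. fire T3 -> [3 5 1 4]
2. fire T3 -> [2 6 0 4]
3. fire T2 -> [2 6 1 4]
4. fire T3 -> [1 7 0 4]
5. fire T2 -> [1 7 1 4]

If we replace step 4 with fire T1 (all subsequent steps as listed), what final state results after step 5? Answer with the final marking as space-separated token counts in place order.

5 6 3 4

(re-executing from step 4 with the substitution; state before step 4: [2 6 1 4])
4. fire T1 -> [5 6 2 4]
5. fire T2 -> [5 6 3 4]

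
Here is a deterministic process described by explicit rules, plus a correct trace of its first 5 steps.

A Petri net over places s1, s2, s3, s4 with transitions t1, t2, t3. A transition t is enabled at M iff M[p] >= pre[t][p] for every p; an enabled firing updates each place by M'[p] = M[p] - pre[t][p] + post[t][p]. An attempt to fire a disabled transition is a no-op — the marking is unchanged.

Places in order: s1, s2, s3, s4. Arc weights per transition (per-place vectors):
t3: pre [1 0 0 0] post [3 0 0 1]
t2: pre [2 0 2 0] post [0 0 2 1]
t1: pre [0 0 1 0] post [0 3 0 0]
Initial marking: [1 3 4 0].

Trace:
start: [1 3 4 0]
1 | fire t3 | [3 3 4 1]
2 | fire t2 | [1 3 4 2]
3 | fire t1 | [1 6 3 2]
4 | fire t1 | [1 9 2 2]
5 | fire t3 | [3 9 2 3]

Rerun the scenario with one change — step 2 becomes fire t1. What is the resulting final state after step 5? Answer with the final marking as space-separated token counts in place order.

5 12 1 2

(re-executing from step 2 with the substitution; state before step 2: [3 3 4 1])
2 | fire t1 | [3 6 3 1]
3 | fire t1 | [3 9 2 1]
4 | fire t1 | [3 12 1 1]
5 | fire t3 | [5 12 1 2]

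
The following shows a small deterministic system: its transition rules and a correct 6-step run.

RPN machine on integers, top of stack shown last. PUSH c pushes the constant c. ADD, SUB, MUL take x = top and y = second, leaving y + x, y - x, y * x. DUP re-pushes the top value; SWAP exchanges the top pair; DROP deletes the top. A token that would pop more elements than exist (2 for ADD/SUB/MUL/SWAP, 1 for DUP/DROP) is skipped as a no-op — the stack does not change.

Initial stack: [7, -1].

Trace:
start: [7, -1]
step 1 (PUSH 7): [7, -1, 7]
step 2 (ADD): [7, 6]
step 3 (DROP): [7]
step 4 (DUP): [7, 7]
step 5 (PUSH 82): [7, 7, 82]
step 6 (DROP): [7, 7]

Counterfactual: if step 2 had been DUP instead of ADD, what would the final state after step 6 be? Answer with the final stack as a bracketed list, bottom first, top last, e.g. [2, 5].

(re-executing from step 2 with the substitution; state before step 2: [7, -1, 7])
step 2 (DUP): [7, -1, 7, 7]
step 3 (DROP): [7, -1, 7]
step 4 (DUP): [7, -1, 7, 7]
step 5 (PUSH 82): [7, -1, 7, 7, 82]
step 6 (DROP): [7, -1, 7, 7]

[7, -1, 7, 7]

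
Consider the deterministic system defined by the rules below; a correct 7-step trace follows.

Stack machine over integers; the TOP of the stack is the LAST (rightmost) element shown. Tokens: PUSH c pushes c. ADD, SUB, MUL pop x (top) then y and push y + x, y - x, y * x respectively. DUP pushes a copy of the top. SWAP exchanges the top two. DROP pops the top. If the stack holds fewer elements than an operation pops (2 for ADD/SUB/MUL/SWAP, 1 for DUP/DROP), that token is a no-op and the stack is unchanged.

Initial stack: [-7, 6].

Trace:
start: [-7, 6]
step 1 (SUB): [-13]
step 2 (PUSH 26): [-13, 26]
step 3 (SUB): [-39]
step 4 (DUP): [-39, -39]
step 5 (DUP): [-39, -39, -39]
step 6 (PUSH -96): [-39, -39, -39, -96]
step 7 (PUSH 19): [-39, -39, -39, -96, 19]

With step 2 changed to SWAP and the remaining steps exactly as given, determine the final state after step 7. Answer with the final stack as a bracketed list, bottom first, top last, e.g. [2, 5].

[-13, -13, -13, -96, 19]

(re-executing from step 2 with the substitution; state before step 2: [-13])
step 2 (SWAP): [-13]
step 3 (SUB): [-13]
step 4 (DUP): [-13, -13]
step 5 (DUP): [-13, -13, -13]
step 6 (PUSH -96): [-13, -13, -13, -96]
step 7 (PUSH 19): [-13, -13, -13, -96, 19]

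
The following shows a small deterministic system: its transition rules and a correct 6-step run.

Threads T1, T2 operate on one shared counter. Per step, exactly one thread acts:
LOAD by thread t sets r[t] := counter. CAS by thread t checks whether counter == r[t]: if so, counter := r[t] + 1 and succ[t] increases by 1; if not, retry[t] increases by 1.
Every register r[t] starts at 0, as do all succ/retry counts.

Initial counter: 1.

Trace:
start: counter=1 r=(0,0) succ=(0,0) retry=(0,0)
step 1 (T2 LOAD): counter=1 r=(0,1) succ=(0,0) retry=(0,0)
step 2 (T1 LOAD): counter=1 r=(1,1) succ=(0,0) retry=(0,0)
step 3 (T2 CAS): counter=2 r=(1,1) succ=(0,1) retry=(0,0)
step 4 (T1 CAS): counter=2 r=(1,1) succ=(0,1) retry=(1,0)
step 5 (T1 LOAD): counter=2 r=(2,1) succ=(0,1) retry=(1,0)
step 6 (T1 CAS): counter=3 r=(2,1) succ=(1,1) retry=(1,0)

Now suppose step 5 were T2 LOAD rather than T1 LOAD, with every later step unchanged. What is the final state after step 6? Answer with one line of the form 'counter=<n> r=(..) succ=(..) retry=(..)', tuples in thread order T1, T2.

counter=2 r=(1,2) succ=(0,1) retry=(2,0)

(re-executing from step 5 with the substitution; state before step 5: counter=2 r=(1,1) succ=(0,1) retry=(1,0))
step 5 (T2 LOAD): counter=2 r=(1,2) succ=(0,1) retry=(1,0)
step 6 (T1 CAS): counter=2 r=(1,2) succ=(0,1) retry=(2,0)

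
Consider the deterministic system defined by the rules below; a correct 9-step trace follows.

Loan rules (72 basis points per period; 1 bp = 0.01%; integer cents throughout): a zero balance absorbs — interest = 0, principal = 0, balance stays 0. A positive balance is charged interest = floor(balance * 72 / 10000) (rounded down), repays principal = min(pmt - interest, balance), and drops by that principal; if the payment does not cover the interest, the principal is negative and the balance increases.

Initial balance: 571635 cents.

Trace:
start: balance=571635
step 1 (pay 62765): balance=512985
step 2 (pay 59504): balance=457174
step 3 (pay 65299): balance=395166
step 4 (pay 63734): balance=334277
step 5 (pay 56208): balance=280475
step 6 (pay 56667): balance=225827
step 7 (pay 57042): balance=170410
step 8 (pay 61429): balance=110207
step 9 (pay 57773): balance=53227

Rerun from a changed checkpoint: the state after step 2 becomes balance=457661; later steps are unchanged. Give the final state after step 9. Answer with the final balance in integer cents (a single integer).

53741

state after step 2 := balance=457661
step 3 (pay 65299): balance=395657
step 4 (pay 63734): balance=334771
step 5 (pay 56208): balance=280973
step 6 (pay 56667): balance=226329
step 7 (pay 57042): balance=170916
step 8 (pay 61429): balance=110717
step 9 (pay 57773): balance=53741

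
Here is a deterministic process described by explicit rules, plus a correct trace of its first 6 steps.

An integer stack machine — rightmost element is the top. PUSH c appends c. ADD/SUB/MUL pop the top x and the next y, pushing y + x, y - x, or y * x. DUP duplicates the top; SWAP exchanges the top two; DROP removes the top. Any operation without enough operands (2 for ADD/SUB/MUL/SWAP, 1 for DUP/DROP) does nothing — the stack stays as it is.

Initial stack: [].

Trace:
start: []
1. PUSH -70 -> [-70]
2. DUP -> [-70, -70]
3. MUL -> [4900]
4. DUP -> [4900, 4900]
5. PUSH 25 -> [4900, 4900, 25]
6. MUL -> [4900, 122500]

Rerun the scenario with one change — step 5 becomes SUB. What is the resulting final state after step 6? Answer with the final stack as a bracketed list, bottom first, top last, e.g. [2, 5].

[0]

(re-executing from step 5 with the substitution; state before step 5: [4900, 4900])
5. SUB -> [0]
6. MUL -> [0]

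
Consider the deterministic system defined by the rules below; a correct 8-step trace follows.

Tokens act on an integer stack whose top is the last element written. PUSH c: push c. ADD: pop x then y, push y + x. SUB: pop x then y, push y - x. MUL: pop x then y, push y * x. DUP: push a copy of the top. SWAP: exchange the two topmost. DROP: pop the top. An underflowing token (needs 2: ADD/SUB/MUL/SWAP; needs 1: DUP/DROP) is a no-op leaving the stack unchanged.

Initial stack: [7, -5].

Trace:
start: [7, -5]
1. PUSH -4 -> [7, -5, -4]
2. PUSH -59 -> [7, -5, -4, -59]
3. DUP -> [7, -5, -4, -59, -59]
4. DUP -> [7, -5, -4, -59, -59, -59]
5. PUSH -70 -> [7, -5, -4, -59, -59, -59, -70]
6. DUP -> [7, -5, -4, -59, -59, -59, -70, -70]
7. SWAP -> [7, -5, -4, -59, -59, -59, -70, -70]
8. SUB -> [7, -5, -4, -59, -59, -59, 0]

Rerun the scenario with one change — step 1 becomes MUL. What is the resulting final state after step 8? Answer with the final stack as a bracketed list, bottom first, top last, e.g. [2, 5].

(re-executing from step 1 with the substitution; state before step 1: [7, -5])
1. MUL -> [-35]
2. PUSH -59 -> [-35, -59]
3. DUP -> [-35, -59, -59]
4. DUP -> [-35, -59, -59, -59]
5. PUSH -70 -> [-35, -59, -59, -59, -70]
6. DUP -> [-35, -59, -59, -59, -70, -70]
7. SWAP -> [-35, -59, -59, -59, -70, -70]
8. SUB -> [-35, -59, -59, -59, 0]

[-35, -59, -59, -59, 0]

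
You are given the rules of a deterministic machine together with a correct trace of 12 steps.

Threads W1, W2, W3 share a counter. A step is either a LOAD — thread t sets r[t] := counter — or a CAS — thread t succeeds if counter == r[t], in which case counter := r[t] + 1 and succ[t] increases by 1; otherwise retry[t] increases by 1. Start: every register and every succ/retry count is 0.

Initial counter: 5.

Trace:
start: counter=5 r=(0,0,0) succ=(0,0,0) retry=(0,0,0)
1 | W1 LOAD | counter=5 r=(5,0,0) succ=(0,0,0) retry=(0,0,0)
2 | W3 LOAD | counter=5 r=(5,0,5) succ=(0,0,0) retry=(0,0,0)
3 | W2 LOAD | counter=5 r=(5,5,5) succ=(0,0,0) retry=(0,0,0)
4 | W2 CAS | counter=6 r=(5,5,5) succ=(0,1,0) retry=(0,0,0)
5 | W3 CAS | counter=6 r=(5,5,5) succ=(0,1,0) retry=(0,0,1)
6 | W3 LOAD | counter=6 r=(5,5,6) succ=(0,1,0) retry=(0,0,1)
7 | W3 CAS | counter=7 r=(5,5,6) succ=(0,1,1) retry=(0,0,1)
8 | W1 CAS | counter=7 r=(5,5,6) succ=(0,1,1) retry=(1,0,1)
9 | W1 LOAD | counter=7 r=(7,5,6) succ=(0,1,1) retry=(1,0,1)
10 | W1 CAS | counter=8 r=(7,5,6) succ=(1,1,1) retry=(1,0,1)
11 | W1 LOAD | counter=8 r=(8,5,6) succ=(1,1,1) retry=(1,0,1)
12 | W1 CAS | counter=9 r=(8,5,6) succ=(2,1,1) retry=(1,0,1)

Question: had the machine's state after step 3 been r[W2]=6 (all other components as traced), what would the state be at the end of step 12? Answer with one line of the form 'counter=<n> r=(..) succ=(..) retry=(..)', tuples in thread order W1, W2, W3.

state after step 3 := counter=5 r=(5,6,5) succ=(0,0,0) retry=(0,0,0)
4 | W2 CAS | counter=5 r=(5,6,5) succ=(0,0,0) retry=(0,1,0)
5 | W3 CAS | counter=6 r=(5,6,5) succ=(0,0,1) retry=(0,1,0)
6 | W3 LOAD | counter=6 r=(5,6,6) succ=(0,0,1) retry=(0,1,0)
7 | W3 CAS | counter=7 r=(5,6,6) succ=(0,0,2) retry=(0,1,0)
8 | W1 CAS | counter=7 r=(5,6,6) succ=(0,0,2) retry=(1,1,0)
9 | W1 LOAD | counter=7 r=(7,6,6) succ=(0,0,2) retry=(1,1,0)
10 | W1 CAS | counter=8 r=(7,6,6) succ=(1,0,2) retry=(1,1,0)
11 | W1 LOAD | counter=8 r=(8,6,6) succ=(1,0,2) retry=(1,1,0)
12 | W1 CAS | counter=9 r=(8,6,6) succ=(2,0,2) retry=(1,1,0)

counter=9 r=(8,6,6) succ=(2,0,2) retry=(1,1,0)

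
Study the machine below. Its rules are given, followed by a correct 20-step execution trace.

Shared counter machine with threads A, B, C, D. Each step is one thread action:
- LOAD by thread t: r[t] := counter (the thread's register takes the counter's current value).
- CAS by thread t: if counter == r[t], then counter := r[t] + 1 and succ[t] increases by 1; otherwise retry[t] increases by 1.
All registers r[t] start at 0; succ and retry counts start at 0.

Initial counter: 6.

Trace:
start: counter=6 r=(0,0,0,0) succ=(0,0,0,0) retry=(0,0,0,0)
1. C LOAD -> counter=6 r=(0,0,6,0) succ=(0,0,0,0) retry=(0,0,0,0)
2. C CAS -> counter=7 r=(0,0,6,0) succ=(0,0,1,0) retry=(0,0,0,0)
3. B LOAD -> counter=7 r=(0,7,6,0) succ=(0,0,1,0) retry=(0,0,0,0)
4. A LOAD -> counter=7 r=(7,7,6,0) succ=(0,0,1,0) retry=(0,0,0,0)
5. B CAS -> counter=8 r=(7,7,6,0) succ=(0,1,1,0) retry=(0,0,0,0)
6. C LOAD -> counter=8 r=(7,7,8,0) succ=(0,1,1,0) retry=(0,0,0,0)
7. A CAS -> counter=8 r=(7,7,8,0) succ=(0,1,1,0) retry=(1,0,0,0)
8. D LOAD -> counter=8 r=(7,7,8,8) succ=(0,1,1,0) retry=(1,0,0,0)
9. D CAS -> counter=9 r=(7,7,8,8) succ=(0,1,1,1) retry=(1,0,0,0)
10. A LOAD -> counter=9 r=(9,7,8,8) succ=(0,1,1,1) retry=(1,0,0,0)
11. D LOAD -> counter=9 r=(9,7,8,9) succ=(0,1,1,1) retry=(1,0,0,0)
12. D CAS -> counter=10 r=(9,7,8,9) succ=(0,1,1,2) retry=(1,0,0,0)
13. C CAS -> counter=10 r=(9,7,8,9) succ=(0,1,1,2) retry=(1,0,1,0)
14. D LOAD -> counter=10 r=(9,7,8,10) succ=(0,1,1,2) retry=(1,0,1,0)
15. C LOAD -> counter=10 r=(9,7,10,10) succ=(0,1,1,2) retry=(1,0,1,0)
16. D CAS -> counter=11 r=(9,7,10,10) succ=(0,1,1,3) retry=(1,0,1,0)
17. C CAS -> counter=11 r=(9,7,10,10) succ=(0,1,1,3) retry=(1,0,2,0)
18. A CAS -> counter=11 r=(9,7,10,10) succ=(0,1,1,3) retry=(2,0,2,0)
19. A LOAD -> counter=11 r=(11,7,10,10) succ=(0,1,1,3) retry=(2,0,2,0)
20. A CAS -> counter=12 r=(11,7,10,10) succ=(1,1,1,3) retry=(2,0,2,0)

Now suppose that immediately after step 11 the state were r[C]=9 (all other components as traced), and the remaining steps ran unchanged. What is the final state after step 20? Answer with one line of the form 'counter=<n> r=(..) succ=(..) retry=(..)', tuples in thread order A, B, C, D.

state after step 11 := counter=9 r=(9,7,9,9) succ=(0,1,1,1) retry=(1,0,0,0)
12. D CAS -> counter=10 r=(9,7,9,9) succ=(0,1,1,2) retry=(1,0,0,0)
13. C CAS -> counter=10 r=(9,7,9,9) succ=(0,1,1,2) retry=(1,0,1,0)
14. D LOAD -> counter=10 r=(9,7,9,10) succ=(0,1,1,2) retry=(1,0,1,0)
15. C LOAD -> counter=10 r=(9,7,10,10) succ=(0,1,1,2) retry=(1,0,1,0)
16. D CAS -> counter=11 r=(9,7,10,10) succ=(0,1,1,3) retry=(1,0,1,0)
17. C CAS -> counter=11 r=(9,7,10,10) succ=(0,1,1,3) retry=(1,0,2,0)
18. A CAS -> counter=11 r=(9,7,10,10) succ=(0,1,1,3) retry=(2,0,2,0)
19. A LOAD -> counter=11 r=(11,7,10,10) succ=(0,1,1,3) retry=(2,0,2,0)
20. A CAS -> counter=12 r=(11,7,10,10) succ=(1,1,1,3) retry=(2,0,2,0)

counter=12 r=(11,7,10,10) succ=(1,1,1,3) retry=(2,0,2,0)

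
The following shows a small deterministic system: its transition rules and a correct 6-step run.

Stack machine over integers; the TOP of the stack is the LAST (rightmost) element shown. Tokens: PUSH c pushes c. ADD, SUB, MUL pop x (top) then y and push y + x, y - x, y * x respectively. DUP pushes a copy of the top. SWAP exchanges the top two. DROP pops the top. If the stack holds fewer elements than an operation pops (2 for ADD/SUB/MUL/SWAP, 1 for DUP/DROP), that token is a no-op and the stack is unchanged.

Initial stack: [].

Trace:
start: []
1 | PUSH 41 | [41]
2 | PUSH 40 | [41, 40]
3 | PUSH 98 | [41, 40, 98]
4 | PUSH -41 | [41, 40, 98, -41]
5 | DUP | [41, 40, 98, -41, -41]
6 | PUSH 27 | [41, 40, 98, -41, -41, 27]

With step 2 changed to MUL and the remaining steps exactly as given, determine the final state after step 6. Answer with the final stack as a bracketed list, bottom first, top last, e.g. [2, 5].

[41, 98, -41, -41, 27]

(re-executing from step 2 with the substitution; state before step 2: [41])
2 | MUL | [41]
3 | PUSH 98 | [41, 98]
4 | PUSH -41 | [41, 98, -41]
5 | DUP | [41, 98, -41, -41]
6 | PUSH 27 | [41, 98, -41, -41, 27]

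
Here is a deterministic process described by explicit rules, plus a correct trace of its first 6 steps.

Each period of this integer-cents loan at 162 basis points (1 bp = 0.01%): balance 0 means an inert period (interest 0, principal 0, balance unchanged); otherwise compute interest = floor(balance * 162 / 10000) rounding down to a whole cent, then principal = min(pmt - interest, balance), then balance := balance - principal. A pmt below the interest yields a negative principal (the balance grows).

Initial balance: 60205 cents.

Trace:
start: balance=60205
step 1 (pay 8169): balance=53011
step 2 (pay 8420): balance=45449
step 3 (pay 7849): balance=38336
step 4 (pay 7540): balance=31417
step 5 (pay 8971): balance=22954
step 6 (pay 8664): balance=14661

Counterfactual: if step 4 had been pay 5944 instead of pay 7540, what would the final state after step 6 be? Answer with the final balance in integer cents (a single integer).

16310

(re-executing from step 4 with the substitution; state before step 4: balance=38336)
step 4 (pay 5944): balance=33013
step 5 (pay 8971): balance=24576
step 6 (pay 8664): balance=16310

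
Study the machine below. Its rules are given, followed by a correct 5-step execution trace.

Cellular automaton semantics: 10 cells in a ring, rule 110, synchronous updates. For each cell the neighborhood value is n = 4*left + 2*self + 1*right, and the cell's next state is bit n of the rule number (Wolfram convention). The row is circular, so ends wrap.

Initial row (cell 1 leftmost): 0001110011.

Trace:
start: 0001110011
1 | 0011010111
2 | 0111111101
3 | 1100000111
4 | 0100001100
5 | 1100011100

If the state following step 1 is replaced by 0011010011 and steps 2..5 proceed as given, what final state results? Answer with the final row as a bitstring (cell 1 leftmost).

state after step 1 := 0011010011
2 | 0111110111
3 | 1100011101
4 | 0100110111
5 | 1101111101

1101111101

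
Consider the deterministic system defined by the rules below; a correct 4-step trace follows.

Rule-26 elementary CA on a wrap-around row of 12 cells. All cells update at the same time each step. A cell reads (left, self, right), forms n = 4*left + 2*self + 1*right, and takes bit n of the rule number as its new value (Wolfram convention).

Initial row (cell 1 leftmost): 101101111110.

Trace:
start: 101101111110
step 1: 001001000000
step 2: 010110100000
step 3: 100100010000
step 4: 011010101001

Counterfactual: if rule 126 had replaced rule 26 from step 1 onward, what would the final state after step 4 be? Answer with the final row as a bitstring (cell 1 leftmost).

100110000001

(re-executing steps 1..4 under rule 126; state before step 1: 101101111110)
step 1: 111111000011
step 2: 000001100110
step 3: 000011111111
step 4: 100110000001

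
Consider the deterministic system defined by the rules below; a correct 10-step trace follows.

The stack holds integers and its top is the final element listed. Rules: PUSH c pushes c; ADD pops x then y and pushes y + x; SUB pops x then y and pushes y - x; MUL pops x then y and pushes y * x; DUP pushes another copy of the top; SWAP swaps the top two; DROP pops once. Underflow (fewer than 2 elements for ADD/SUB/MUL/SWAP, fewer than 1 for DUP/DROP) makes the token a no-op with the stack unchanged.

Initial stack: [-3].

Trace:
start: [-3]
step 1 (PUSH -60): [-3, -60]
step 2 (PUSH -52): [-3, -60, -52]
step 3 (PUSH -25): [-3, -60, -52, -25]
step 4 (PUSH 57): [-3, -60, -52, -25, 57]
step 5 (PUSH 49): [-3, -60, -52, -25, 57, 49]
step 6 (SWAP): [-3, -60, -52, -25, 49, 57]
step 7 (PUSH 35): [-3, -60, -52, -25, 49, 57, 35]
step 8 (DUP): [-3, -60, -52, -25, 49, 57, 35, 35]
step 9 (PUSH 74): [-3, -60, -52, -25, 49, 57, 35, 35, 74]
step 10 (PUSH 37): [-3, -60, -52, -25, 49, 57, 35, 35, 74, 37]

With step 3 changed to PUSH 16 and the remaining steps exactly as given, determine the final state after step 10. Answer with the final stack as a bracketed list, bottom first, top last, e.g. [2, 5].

(re-executing from step 3 with the substitution; state before step 3: [-3, -60, -52])
step 3 (PUSH 16): [-3, -60, -52, 16]
step 4 (PUSH 57): [-3, -60, -52, 16, 57]
step 5 (PUSH 49): [-3, -60, -52, 16, 57, 49]
step 6 (SWAP): [-3, -60, -52, 16, 49, 57]
step 7 (PUSH 35): [-3, -60, -52, 16, 49, 57, 35]
step 8 (DUP): [-3, -60, -52, 16, 49, 57, 35, 35]
step 9 (PUSH 74): [-3, -60, -52, 16, 49, 57, 35, 35, 74]
step 10 (PUSH 37): [-3, -60, -52, 16, 49, 57, 35, 35, 74, 37]

[-3, -60, -52, 16, 49, 57, 35, 35, 74, 37]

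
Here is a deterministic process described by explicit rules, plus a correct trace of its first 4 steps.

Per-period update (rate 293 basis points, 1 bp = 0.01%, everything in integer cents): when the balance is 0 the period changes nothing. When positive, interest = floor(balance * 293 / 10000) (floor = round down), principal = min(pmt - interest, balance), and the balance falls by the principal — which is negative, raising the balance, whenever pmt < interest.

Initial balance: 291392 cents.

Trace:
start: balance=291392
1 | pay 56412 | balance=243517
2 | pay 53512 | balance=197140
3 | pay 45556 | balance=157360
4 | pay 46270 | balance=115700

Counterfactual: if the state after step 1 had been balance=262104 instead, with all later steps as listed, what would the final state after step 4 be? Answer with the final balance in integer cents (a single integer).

135968

state after step 1 := balance=262104
2 | pay 53512 | balance=216271
3 | pay 45556 | balance=177051
4 | pay 46270 | balance=135968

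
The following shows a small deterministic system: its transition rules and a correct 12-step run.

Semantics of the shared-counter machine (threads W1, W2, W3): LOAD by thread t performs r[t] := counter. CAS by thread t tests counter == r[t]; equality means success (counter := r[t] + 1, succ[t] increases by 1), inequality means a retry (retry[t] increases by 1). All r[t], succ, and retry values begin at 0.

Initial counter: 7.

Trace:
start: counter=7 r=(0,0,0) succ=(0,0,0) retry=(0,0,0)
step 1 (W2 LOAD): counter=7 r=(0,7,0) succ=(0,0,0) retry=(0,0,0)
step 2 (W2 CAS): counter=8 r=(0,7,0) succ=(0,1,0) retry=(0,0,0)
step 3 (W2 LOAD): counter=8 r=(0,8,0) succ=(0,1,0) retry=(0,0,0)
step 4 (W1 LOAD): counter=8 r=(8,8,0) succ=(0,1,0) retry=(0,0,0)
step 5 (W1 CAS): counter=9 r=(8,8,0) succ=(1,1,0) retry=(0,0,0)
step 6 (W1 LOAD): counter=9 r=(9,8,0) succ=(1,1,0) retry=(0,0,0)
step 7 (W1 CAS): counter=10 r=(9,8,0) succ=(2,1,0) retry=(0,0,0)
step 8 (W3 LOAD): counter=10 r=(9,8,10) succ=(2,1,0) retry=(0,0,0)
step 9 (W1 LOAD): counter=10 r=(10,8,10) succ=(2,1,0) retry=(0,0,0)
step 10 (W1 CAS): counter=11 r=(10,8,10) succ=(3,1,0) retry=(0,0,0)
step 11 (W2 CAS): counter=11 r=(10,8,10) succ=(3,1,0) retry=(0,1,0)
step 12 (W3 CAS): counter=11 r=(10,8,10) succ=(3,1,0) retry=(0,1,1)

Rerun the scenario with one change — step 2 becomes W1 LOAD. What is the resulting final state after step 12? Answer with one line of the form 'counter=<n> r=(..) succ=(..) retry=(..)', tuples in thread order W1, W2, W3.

(re-executing from step 2 with the substitution; state before step 2: counter=7 r=(0,7,0) succ=(0,0,0) retry=(0,0,0))
step 2 (W1 LOAD): counter=7 r=(7,7,0) succ=(0,0,0) retry=(0,0,0)
step 3 (W2 LOAD): counter=7 r=(7,7,0) succ=(0,0,0) retry=(0,0,0)
step 4 (W1 LOAD): counter=7 r=(7,7,0) succ=(0,0,0) retry=(0,0,0)
step 5 (W1 CAS): counter=8 r=(7,7,0) succ=(1,0,0) retry=(0,0,0)
step 6 (W1 LOAD): counter=8 r=(8,7,0) succ=(1,0,0) retry=(0,0,0)
step 7 (W1 CAS): counter=9 r=(8,7,0) succ=(2,0,0) retry=(0,0,0)
step 8 (W3 LOAD): counter=9 r=(8,7,9) succ=(2,0,0) retry=(0,0,0)
step 9 (W1 LOAD): counter=9 r=(9,7,9) succ=(2,0,0) retry=(0,0,0)
step 10 (W1 CAS): counter=10 r=(9,7,9) succ=(3,0,0) retry=(0,0,0)
step 11 (W2 CAS): counter=10 r=(9,7,9) succ=(3,0,0) retry=(0,1,0)
step 12 (W3 CAS): counter=10 r=(9,7,9) succ=(3,0,0) retry=(0,1,1)

counter=10 r=(9,7,9) succ=(3,0,0) retry=(0,1,1)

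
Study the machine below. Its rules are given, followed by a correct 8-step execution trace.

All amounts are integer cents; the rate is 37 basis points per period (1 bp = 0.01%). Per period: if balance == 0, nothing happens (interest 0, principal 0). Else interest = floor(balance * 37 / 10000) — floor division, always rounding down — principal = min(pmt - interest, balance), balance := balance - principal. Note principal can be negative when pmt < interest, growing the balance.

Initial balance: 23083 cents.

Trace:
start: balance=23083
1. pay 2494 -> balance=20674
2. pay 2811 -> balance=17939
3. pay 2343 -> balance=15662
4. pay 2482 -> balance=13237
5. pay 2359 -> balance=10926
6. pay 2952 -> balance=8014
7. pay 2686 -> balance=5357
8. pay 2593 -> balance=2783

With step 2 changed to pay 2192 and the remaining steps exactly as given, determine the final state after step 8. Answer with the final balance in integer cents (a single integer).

3417

(re-executing from step 2 with the substitution; state before step 2: balance=20674)
2. pay 2192 -> balance=18558
3. pay 2343 -> balance=16283
4. pay 2482 -> balance=13861
5. pay 2359 -> balance=11553
6. pay 2952 -> balance=8643
7. pay 2686 -> balance=5988
8. pay 2593 -> balance=3417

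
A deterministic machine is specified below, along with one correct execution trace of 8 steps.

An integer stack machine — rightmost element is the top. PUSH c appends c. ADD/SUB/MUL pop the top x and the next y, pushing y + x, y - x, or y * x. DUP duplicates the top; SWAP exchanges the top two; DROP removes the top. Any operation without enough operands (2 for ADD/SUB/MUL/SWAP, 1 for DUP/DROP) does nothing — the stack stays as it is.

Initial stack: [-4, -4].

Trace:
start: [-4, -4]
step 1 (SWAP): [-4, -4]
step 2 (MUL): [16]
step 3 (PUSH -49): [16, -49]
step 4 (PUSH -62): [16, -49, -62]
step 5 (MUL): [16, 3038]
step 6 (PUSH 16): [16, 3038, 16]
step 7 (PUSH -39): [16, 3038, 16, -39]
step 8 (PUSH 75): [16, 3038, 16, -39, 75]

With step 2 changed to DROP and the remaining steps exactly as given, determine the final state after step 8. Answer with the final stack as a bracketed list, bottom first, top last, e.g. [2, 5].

(re-executing from step 2 with the substitution; state before step 2: [-4, -4])
step 2 (DROP): [-4]
step 3 (PUSH -49): [-4, -49]
step 4 (PUSH -62): [-4, -49, -62]
step 5 (MUL): [-4, 3038]
step 6 (PUSH 16): [-4, 3038, 16]
step 7 (PUSH -39): [-4, 3038, 16, -39]
step 8 (PUSH 75): [-4, 3038, 16, -39, 75]

[-4, 3038, 16, -39, 75]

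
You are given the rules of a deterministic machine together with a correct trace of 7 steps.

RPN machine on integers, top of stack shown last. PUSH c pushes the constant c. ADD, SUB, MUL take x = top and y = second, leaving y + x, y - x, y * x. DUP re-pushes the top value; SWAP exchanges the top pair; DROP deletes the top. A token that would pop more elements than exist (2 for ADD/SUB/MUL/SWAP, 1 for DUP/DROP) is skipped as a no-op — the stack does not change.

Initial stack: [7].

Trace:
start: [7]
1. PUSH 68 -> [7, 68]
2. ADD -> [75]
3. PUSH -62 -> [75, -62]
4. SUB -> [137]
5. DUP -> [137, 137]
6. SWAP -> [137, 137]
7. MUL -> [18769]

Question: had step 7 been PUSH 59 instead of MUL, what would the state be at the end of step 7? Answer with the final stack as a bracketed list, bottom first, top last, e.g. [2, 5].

[137, 137, 59]

(re-executing from step 7 with the substitution; state before step 7: [137, 137])
7. PUSH 59 -> [137, 137, 59]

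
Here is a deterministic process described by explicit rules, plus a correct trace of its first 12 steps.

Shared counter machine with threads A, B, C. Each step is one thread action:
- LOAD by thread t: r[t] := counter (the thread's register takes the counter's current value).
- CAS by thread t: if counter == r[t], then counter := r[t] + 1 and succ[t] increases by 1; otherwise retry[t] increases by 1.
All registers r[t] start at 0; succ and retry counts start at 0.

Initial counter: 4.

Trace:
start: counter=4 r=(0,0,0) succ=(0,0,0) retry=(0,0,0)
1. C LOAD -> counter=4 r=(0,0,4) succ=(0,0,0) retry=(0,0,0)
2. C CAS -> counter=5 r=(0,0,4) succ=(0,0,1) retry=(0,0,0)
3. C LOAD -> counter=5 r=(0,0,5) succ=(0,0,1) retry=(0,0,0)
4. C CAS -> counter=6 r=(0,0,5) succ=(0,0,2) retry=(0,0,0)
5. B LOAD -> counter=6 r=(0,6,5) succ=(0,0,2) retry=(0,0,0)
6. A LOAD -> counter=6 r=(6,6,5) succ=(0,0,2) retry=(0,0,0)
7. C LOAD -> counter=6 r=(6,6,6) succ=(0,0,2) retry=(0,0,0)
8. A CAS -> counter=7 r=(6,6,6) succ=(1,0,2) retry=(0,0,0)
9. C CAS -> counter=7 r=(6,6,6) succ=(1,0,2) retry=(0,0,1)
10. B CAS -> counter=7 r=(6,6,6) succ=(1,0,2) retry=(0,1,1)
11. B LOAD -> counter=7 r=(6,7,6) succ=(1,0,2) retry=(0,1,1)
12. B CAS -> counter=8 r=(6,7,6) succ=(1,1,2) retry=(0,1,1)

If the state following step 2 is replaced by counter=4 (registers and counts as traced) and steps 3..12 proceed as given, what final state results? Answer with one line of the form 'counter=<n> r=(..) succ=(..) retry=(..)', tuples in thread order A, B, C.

counter=7 r=(5,6,5) succ=(1,1,2) retry=(0,1,1)

state after step 2 := counter=4 r=(0,0,4) succ=(0,0,1) retry=(0,0,0)
3. C LOAD -> counter=4 r=(0,0,4) succ=(0,0,1) retry=(0,0,0)
4. C CAS -> counter=5 r=(0,0,4) succ=(0,0,2) retry=(0,0,0)
5. B LOAD -> counter=5 r=(0,5,4) succ=(0,0,2) retry=(0,0,0)
6. A LOAD -> counter=5 r=(5,5,4) succ=(0,0,2) retry=(0,0,0)
7. C LOAD -> counter=5 r=(5,5,5) succ=(0,0,2) retry=(0,0,0)
8. A CAS -> counter=6 r=(5,5,5) succ=(1,0,2) retry=(0,0,0)
9. C CAS -> counter=6 r=(5,5,5) succ=(1,0,2) retry=(0,0,1)
10. B CAS -> counter=6 r=(5,5,5) succ=(1,0,2) retry=(0,1,1)
11. B LOAD -> counter=6 r=(5,6,5) succ=(1,0,2) retry=(0,1,1)
12. B CAS -> counter=7 r=(5,6,5) succ=(1,1,2) retry=(0,1,1)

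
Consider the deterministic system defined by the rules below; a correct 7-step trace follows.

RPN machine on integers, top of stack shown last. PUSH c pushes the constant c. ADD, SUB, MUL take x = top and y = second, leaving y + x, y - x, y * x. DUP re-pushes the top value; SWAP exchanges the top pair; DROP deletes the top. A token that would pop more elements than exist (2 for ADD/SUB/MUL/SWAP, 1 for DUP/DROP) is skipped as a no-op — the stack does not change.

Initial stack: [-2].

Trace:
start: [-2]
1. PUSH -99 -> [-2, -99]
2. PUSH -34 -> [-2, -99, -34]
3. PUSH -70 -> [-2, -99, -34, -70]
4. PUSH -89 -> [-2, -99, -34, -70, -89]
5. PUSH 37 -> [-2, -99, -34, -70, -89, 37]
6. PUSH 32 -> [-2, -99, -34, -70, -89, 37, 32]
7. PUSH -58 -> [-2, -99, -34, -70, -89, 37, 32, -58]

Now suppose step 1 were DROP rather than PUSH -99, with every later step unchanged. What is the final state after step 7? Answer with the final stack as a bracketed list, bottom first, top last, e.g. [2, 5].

(re-executing from step 1 with the substitution; state before step 1: [-2])
1. DROP -> []
2. PUSH -34 -> [-34]
3. PUSH -70 -> [-34, -70]
4. PUSH -89 -> [-34, -70, -89]
5. PUSH 37 -> [-34, -70, -89, 37]
6. PUSH 32 -> [-34, -70, -89, 37, 32]
7. PUSH -58 -> [-34, -70, -89, 37, 32, -58]

[-34, -70, -89, 37, 32, -58]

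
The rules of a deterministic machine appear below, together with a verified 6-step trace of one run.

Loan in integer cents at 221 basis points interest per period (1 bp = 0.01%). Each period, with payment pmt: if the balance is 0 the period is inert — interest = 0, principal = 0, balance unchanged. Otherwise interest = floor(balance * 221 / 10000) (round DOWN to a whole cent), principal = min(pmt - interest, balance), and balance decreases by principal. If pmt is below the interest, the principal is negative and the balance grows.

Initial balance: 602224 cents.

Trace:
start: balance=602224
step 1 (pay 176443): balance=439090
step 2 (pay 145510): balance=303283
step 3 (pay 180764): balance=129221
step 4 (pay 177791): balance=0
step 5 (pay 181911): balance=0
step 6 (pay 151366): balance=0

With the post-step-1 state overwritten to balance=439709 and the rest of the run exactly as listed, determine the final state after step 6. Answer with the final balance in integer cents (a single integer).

0

state after step 1 := balance=439709
step 2 (pay 145510): balance=303916
step 3 (pay 180764): balance=129868
step 4 (pay 177791): balance=0
step 5 (pay 181911): balance=0
step 6 (pay 151366): balance=0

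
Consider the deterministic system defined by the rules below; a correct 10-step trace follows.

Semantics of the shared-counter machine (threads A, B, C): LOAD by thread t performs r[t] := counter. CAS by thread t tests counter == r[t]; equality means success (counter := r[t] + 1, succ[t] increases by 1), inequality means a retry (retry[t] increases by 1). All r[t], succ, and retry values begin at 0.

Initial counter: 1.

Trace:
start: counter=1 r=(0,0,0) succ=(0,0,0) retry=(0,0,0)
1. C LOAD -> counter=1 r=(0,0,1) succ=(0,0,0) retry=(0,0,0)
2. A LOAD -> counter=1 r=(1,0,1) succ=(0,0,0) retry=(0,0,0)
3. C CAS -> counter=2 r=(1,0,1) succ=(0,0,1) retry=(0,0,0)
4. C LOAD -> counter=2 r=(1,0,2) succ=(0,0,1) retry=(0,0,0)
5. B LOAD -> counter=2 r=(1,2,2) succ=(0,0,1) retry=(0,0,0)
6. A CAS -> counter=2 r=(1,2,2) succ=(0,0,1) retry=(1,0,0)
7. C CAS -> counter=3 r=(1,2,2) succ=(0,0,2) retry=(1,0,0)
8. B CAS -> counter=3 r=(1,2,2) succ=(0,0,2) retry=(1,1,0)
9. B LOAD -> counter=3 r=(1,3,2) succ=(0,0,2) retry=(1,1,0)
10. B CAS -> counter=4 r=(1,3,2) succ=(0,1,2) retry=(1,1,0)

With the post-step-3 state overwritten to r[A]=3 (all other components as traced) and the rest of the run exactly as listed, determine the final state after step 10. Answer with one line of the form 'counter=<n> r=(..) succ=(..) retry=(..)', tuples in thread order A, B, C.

state after step 3 := counter=2 r=(3,0,1) succ=(0,0,1) retry=(0,0,0)
4. C LOAD -> counter=2 r=(3,0,2) succ=(0,0,1) retry=(0,0,0)
5. B LOAD -> counter=2 r=(3,2,2) succ=(0,0,1) retry=(0,0,0)
6. A CAS -> counter=2 r=(3,2,2) succ=(0,0,1) retry=(1,0,0)
7. C CAS -> counter=3 r=(3,2,2) succ=(0,0,2) retry=(1,0,0)
8. B CAS -> counter=3 r=(3,2,2) succ=(0,0,2) retry=(1,1,0)
9. B LOAD -> counter=3 r=(3,3,2) succ=(0,0,2) retry=(1,1,0)
10. B CAS -> counter=4 r=(3,3,2) succ=(0,1,2) retry=(1,1,0)

counter=4 r=(3,3,2) succ=(0,1,2) retry=(1,1,0)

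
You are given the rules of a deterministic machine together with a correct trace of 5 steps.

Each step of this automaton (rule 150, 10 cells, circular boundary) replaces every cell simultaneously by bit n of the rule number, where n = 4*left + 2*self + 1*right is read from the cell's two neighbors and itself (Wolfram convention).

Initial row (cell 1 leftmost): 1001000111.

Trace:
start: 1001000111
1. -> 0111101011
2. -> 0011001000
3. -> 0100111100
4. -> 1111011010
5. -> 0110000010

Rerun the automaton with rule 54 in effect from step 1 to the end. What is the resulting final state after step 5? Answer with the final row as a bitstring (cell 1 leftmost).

0100001110

(re-executing steps 1..5 under rule 54; state before step 1: 1001000111)
1. -> 0111101000
2. -> 1000011100
3. -> 1100100011
4. -> 0011110100
5. -> 0100001110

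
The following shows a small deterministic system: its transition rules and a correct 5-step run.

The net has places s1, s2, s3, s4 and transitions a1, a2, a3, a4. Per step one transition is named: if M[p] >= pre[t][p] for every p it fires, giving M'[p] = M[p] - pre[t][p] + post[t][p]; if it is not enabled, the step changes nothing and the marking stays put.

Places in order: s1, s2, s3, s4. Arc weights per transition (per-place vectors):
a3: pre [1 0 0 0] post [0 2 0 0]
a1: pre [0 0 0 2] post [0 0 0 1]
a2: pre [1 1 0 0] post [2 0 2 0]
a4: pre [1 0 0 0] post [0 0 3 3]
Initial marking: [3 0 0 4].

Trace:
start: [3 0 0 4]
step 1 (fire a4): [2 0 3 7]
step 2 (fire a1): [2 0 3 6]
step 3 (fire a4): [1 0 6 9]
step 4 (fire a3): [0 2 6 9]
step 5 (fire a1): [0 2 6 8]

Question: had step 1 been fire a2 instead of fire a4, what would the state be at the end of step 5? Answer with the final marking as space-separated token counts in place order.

(re-executing from step 1 with the substitution; state before step 1: [3 0 0 4])
step 1 (fire a2): [3 0 0 4]
step 2 (fire a1): [3 0 0 3]
step 3 (fire a4): [2 0 3 6]
step 4 (fire a3): [1 2 3 6]
step 5 (fire a1): [1 2 3 5]

1 2 3 5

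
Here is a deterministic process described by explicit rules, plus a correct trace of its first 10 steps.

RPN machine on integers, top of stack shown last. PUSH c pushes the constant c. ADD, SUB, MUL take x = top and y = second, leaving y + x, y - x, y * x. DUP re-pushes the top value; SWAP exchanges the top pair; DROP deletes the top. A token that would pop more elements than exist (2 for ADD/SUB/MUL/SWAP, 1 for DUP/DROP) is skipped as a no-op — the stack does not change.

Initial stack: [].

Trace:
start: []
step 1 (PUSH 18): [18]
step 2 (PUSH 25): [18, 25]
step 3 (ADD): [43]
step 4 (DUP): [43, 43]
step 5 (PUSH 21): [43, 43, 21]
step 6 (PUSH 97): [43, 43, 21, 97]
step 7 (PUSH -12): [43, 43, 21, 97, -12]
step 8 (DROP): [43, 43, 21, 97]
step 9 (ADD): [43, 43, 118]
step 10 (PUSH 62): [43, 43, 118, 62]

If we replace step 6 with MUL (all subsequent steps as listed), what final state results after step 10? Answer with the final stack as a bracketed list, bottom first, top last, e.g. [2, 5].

[946, 62]

(re-executing from step 6 with the substitution; state before step 6: [43, 43, 21])
step 6 (MUL): [43, 903]
step 7 (PUSH -12): [43, 903, -12]
step 8 (DROP): [43, 903]
step 9 (ADD): [946]
step 10 (PUSH 62): [946, 62]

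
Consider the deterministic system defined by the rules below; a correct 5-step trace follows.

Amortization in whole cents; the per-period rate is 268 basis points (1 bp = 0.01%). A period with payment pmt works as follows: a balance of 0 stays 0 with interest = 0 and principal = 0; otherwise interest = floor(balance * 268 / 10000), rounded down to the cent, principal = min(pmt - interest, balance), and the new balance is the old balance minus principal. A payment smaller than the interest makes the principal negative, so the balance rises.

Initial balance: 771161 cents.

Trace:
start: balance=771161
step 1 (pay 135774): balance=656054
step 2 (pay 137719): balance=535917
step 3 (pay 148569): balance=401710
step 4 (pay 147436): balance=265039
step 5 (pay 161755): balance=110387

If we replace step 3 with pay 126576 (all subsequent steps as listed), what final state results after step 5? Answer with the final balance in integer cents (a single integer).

133575

(re-executing from step 3 with the substitution; state before step 3: balance=535917)
step 3 (pay 126576): balance=423703
step 4 (pay 147436): balance=287622
step 5 (pay 161755): balance=133575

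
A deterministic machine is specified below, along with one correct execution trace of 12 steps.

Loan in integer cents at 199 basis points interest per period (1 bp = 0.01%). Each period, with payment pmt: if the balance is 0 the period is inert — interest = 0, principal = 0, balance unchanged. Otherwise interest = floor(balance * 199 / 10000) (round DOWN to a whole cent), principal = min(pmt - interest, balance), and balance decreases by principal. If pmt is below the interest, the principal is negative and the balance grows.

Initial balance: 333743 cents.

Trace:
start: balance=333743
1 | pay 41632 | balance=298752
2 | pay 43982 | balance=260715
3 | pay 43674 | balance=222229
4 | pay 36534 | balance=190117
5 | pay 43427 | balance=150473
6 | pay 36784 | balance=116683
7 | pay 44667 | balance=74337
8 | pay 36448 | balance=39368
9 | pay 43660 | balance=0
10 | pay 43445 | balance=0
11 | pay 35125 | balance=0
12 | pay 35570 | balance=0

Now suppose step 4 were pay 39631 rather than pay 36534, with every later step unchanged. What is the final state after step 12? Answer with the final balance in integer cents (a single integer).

0

(re-executing from step 4 with the substitution; state before step 4: balance=222229)
4 | pay 39631 | balance=187020
5 | pay 43427 | balance=147314
6 | pay 36784 | balance=113461
7 | pay 44667 | balance=71051
8 | pay 36448 | balance=36016
9 | pay 43660 | balance=0
10 | pay 43445 | balance=0
11 | pay 35125 | balance=0
12 | pay 35570 | balance=0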